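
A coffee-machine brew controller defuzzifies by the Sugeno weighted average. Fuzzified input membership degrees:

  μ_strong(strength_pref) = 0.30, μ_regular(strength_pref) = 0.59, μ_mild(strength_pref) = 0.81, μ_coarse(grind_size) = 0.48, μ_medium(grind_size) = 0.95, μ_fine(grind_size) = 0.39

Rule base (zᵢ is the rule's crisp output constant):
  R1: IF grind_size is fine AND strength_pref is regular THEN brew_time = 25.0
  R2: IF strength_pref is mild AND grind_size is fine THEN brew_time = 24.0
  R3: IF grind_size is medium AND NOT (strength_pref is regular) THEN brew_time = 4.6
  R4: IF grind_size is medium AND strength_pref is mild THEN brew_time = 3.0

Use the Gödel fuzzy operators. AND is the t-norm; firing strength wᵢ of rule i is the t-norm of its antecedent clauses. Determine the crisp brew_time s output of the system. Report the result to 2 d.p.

R1 (z=25.0): fine=0.39, regular=0.59; AND[min(a, b)] → w = 0.39
R2 (z=24.0): mild=0.81, fine=0.39; AND[min(a, b)] → w = 0.39
R3 (z=4.6): medium=0.95, ¬regular=1−0.59=0.41; AND[min(a, b)] → w = 0.41
R4 (z=3.0): medium=0.95, mild=0.81; AND[min(a, b)] → w = 0.81
Weighted average = (0.39·25.0 + 0.39·24.0 + 0.41·4.6 + 0.81·3.0) / (0.39 + 0.39 + 0.41 + 0.81)
  = 23.4260 / 2.0000 = 11.71

11.71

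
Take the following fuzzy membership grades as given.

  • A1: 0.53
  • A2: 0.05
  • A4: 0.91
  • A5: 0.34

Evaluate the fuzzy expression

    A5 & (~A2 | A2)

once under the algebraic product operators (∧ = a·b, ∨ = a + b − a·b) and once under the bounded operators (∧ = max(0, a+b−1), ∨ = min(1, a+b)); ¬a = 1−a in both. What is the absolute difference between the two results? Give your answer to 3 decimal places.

0.016

Under algebraic product:
  ~A2 = 1 − 0.0500 = 0.9500
  ~A2 | A2 = a + b − a·b on (0.9500, 0.0500) = 0.9525
  A5 & (~A2 | A2) = a·b on (0.3400, 0.9525) = 0.3239
  → value = 0.3239
Under bounded:
  ~A2 = 1 − 0.05 = 0.95
  ~A2 | A2 = min(1, a+b) on (0.95, 0.05) = 1.00
  A5 & (~A2 | A2) = max(0, a+b−1) on (0.34, 1.00) = 0.34
  → value = 0.3400
|0.3239 − 0.3400| = 0.016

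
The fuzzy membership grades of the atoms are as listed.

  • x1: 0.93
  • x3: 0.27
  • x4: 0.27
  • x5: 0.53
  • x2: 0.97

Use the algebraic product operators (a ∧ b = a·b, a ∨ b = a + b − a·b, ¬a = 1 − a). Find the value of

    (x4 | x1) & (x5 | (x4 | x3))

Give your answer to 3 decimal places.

x4 | x1 = a + b − a·b on (0.2700, 0.9300) = 0.9489
x4 | x3 = a + b − a·b on (0.2700, 0.2700) = 0.4671
x5 | (x4 | x3) = a + b − a·b on (0.5300, 0.4671) = 0.7495
(x4 | x1) & (x5 | (x4 | x3)) = a·b on (0.9489, 0.7495) = 0.7112

0.711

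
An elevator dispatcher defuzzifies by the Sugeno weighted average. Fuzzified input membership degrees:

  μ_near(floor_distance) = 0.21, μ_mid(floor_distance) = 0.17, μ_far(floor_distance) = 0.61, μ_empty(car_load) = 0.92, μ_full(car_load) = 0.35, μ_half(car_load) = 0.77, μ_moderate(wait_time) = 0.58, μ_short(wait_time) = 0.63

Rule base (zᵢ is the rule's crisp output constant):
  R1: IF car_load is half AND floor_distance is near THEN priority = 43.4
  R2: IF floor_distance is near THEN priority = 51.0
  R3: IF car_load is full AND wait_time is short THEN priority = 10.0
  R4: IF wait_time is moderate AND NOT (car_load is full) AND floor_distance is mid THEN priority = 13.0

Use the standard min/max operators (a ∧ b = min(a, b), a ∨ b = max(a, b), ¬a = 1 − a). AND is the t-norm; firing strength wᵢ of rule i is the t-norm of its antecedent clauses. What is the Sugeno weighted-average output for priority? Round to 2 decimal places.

27.16

R1 (z=43.4): half=0.77, near=0.21; AND[min(a, b)] → w = 0.21
R2 (z=51.0): near=0.21 → w = 0.21
R3 (z=10.0): full=0.35, short=0.63; AND[min(a, b)] → w = 0.35
R4 (z=13.0): moderate=0.58, ¬full=1−0.35=0.65, mid=0.17; AND[min(a, b)] → w = 0.17
Weighted average = (0.21·43.4 + 0.21·51.0 + 0.35·10.0 + 0.17·13.0) / (0.21 + 0.21 + 0.35 + 0.17)
  = 25.5340 / 0.9400 = 27.16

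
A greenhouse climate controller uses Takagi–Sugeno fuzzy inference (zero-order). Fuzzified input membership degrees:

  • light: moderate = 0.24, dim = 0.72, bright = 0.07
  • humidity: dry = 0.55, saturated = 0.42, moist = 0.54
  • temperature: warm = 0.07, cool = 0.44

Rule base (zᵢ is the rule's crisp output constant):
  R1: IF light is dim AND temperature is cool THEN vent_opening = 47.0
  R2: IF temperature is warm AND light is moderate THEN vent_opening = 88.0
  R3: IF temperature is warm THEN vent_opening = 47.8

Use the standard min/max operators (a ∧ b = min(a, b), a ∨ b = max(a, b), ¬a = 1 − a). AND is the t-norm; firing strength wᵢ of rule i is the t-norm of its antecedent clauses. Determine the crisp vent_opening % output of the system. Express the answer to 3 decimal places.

R1 (z=47.0): dim=0.72, cool=0.44; AND[min(a, b)] → w = 0.44
R2 (z=88.0): warm=0.07, moderate=0.24; AND[min(a, b)] → w = 0.07
R3 (z=47.8): warm=0.07 → w = 0.07
Weighted average = (0.44·47.0 + 0.07·88.0 + 0.07·47.8) / (0.44 + 0.07 + 0.07)
  = 30.1860 / 0.5800 = 52.045

52.045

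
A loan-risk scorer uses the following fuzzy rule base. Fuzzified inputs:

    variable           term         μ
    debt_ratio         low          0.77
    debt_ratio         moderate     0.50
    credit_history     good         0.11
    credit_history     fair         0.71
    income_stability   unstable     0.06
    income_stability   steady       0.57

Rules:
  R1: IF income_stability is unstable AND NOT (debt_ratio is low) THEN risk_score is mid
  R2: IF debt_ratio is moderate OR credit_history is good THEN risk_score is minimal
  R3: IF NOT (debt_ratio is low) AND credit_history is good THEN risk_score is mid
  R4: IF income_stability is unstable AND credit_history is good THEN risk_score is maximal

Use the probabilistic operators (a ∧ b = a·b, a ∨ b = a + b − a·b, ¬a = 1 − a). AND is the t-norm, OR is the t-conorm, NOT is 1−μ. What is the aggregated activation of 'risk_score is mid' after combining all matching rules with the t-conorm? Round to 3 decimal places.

0.039

R1: unstable=0.06, ¬low=1−0.77=0.23; AND[a·b] → w = 0.0138
R2: moderate=0.50, good=0.11; OR[a + b − a·b] → w = 0.5550
R3: ¬low=1−0.77=0.23, good=0.11; AND[a·b] → w = 0.0253
R4: unstable=0.06, good=0.11; AND[a·b] → w = 0.0066
Rules with consequent 'mid': {R1, R3} → strengths 0.0138, 0.0253
Aggregate via t-conorm [a + b − a·b]: 0.0388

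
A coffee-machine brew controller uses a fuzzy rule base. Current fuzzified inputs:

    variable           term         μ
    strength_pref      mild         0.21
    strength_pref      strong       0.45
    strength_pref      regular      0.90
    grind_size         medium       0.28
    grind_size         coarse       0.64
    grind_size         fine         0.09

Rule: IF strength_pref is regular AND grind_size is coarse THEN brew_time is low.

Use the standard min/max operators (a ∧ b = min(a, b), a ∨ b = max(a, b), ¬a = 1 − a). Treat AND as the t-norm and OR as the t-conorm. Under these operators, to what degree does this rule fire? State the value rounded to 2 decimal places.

0.64

firing strength: regular=0.90, coarse=0.64; AND[min(a, b)] → w = 0.64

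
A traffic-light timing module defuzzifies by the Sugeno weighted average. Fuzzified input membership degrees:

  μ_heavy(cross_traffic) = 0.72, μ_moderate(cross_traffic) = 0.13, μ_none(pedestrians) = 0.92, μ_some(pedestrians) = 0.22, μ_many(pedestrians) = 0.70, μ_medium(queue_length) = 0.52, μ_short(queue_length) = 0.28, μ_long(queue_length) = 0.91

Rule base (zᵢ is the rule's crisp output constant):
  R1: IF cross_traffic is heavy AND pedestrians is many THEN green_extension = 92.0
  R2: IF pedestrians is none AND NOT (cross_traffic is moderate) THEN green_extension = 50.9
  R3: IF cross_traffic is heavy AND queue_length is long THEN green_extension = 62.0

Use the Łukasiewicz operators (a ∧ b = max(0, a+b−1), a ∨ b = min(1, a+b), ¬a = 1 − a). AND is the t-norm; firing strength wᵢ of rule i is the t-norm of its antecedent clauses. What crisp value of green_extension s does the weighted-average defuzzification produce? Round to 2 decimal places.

R1 (z=92.0): heavy=0.72, many=0.70; AND[max(0, a+b−1)] → w = 0.42
R2 (z=50.9): none=0.92, ¬moderate=1−0.13=0.87; AND[max(0, a+b−1)] → w = 0.79
R3 (z=62.0): heavy=0.72, long=0.91; AND[max(0, a+b−1)] → w = 0.63
Weighted average = (0.42·92.0 + 0.79·50.9 + 0.63·62.0) / (0.42 + 0.79 + 0.63)
  = 117.9110 / 1.8400 = 64.08

64.08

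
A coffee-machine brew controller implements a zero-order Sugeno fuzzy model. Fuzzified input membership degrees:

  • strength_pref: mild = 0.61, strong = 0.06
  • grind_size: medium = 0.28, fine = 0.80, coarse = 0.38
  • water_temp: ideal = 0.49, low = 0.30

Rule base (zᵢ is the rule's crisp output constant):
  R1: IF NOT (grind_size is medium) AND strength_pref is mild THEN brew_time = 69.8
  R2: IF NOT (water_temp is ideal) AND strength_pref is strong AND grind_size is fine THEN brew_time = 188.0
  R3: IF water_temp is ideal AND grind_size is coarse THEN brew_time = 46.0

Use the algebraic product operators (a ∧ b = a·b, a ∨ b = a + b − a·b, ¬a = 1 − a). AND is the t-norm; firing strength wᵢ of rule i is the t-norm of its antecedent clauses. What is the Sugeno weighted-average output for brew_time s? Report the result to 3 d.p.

67.433

R1 (z=69.8): ¬medium=1−0.28=0.72, mild=0.61; AND[a·b] → w = 0.4392
R2 (z=188.0): ¬ideal=1−0.49=0.51, strong=0.06, fine=0.80; AND[a·b] → w = 0.0245
R3 (z=46.0): ideal=0.49, coarse=0.38; AND[a·b] → w = 0.1862
Weighted average = (0.4392·69.8 + 0.0245·188.0 + 0.1862·46.0) / (0.4392 + 0.0245 + 0.1862)
  = 43.8236 / 0.6499 = 67.433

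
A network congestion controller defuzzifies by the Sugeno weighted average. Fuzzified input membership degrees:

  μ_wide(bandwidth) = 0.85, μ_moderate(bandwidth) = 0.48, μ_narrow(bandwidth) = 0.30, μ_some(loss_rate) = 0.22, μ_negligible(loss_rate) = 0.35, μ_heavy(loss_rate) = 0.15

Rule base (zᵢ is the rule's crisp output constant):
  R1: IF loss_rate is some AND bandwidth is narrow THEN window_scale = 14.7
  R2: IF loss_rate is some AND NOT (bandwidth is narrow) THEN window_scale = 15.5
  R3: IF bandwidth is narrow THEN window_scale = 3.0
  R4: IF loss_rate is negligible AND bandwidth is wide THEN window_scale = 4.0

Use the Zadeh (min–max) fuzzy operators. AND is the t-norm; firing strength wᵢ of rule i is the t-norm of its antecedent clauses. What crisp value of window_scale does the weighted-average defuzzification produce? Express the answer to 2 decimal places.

8.21

R1 (z=14.7): some=0.22, narrow=0.30; AND[min(a, b)] → w = 0.22
R2 (z=15.5): some=0.22, ¬narrow=1−0.30=0.70; AND[min(a, b)] → w = 0.22
R3 (z=3.0): narrow=0.30 → w = 0.30
R4 (z=4.0): negligible=0.35, wide=0.85; AND[min(a, b)] → w = 0.35
Weighted average = (0.22·14.7 + 0.22·15.5 + 0.30·3.0 + 0.35·4.0) / (0.22 + 0.22 + 0.30 + 0.35)
  = 8.9440 / 1.0900 = 8.21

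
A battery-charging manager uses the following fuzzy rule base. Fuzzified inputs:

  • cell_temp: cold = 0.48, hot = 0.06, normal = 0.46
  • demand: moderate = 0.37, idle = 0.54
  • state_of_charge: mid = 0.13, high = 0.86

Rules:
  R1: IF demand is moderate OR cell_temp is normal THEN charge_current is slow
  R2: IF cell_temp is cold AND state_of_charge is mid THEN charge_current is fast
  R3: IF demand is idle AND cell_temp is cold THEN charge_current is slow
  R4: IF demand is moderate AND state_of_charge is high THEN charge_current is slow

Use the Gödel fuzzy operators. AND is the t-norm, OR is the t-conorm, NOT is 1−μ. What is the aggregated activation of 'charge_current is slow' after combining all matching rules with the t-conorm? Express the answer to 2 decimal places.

R1: moderate=0.37, normal=0.46; OR[max(a, b)] → w = 0.46
R2: cold=0.48, mid=0.13; AND[min(a, b)] → w = 0.13
R3: idle=0.54, cold=0.48; AND[min(a, b)] → w = 0.48
R4: moderate=0.37, high=0.86; AND[min(a, b)] → w = 0.37
Rules with consequent 'slow': {R1, R3, R4} → strengths 0.46, 0.48, 0.37
Aggregate via t-conorm [max(a, b)]: 0.48

0.48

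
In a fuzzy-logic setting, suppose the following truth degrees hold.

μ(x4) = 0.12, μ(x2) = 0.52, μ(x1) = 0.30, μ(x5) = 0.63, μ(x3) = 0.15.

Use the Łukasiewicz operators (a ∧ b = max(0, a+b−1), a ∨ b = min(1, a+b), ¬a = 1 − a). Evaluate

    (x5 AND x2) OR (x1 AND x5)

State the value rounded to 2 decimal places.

0.15

x5 AND x2 = max(0, a+b−1) on (0.63, 0.52) = 0.15
x1 AND x5 = max(0, a+b−1) on (0.30, 0.63) = 0.00
(x5 AND x2) OR (x1 AND x5) = min(1, a+b) on (0.15, 0.00) = 0.15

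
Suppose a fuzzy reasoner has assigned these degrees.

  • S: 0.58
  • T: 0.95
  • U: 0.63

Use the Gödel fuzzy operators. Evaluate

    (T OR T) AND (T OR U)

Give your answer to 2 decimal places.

0.95

T OR T = max(a, b) on (0.95, 0.95) = 0.95
T OR U = max(a, b) on (0.95, 0.63) = 0.95
(T OR T) AND (T OR U) = min(a, b) on (0.95, 0.95) = 0.95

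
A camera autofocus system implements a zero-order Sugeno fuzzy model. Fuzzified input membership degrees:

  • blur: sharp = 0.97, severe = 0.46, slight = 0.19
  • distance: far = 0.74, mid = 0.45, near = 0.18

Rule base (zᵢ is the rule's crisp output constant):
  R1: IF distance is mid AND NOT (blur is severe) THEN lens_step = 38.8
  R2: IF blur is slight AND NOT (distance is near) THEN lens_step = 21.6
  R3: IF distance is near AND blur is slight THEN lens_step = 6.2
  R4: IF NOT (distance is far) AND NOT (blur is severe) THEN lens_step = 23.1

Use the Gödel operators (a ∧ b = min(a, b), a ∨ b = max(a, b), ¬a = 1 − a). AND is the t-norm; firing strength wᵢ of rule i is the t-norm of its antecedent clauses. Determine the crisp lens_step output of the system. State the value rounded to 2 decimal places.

R1 (z=38.8): mid=0.45, ¬severe=1−0.46=0.54; AND[min(a, b)] → w = 0.45
R2 (z=21.6): slight=0.19, ¬near=1−0.18=0.82; AND[min(a, b)] → w = 0.19
R3 (z=6.2): near=0.18, slight=0.19; AND[min(a, b)] → w = 0.18
R4 (z=23.1): ¬far=1−0.74=0.26, ¬severe=1−0.46=0.54; AND[min(a, b)] → w = 0.26
Weighted average = (0.45·38.8 + 0.19·21.6 + 0.18·6.2 + 0.26·23.1) / (0.45 + 0.19 + 0.18 + 0.26)
  = 28.6860 / 1.0800 = 26.56

26.56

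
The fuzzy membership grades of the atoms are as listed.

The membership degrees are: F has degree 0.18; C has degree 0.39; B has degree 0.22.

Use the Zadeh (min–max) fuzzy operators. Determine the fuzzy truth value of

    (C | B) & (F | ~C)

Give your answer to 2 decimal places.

C | B = max(a, b) on (0.39, 0.22) = 0.39
~C = 1 − 0.39 = 0.61
F | ~C = max(a, b) on (0.18, 0.61) = 0.61
(C | B) & (F | ~C) = min(a, b) on (0.39, 0.61) = 0.39

0.39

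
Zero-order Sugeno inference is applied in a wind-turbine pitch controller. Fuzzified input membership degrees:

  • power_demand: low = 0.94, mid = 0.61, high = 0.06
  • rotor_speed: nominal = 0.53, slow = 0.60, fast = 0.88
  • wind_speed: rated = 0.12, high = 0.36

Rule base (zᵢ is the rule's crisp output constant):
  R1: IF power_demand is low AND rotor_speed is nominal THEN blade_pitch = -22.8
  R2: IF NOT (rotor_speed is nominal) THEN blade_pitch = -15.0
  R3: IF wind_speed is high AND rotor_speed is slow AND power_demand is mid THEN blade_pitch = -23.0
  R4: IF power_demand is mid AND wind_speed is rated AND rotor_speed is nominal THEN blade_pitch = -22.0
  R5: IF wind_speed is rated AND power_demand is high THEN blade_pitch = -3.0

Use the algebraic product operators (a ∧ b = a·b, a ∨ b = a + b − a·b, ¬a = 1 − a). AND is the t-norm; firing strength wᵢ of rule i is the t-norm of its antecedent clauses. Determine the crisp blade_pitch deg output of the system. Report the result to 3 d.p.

R1 (z=-22.8): low=0.94, nominal=0.53; AND[a·b] → w = 0.4982
R2 (z=-15.0): ¬nominal=1−0.53=0.47 → w = 0.4700
R3 (z=-23.0): high=0.36, slow=0.60, mid=0.61; AND[a·b] → w = 0.1318
R4 (z=-22.0): mid=0.61, rated=0.12, nominal=0.53; AND[a·b] → w = 0.0388
R5 (z=-3.0): rated=0.12, high=0.06; AND[a·b] → w = 0.0072
Weighted average = (0.4982·-22.8 + 0.4700·-15.0 + 0.1318·-23.0 + 0.0388·-22.0 + 0.0072·-3.0) / (0.4982 + 0.4700 + 0.1318 + 0.0388 + 0.0072)
  = -22.3146 / 1.1460 = -19.472

-19.472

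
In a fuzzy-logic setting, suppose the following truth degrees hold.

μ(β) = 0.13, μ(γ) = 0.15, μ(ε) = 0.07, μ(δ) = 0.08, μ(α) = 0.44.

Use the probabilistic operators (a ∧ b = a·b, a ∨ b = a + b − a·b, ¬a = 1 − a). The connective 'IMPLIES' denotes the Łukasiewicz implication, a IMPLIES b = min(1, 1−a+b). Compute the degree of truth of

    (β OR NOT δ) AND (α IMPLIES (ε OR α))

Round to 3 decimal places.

0.930

NOT δ = 1 − 0.0800 = 0.9200
β OR NOT δ = a + b − a·b on (0.1300, 0.9200) = 0.9304
ε OR α = a + b − a·b on (0.0700, 0.4400) = 0.4792
α IMPLIES (ε OR α)  [Łukasiewicz: min(1, 1−a+b)] with a=0.4400, b=0.4792 → 1.0000
(β OR NOT δ) AND (α IMPLIES (ε OR α)) = a·b on (0.9304, 1.0000) = 0.9304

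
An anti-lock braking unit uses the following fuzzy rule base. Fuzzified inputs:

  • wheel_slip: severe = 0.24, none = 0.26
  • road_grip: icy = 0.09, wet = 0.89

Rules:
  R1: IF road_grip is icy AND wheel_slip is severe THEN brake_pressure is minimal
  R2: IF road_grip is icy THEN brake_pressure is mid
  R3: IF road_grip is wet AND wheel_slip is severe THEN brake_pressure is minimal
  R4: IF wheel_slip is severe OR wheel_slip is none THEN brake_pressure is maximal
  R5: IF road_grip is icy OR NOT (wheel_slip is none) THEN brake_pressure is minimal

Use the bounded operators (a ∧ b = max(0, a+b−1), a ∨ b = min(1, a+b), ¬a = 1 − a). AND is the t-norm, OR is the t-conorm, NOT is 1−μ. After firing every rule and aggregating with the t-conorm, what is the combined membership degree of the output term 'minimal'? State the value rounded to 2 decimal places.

0.96

R1: icy=0.09, severe=0.24; AND[max(0, a+b−1)] → w = 0.00
R2: icy=0.09 → w = 0.09
R3: wet=0.89, severe=0.24; AND[max(0, a+b−1)] → w = 0.13
R4: severe=0.24, none=0.26; OR[min(1, a+b)] → w = 0.50
R5: icy=0.09, ¬none=1−0.26=0.74; OR[min(1, a+b)] → w = 0.83
Rules with consequent 'minimal': {R1, R3, R5} → strengths 0.00, 0.13, 0.83
Aggregate via t-conorm [min(1, a+b)]: 0.96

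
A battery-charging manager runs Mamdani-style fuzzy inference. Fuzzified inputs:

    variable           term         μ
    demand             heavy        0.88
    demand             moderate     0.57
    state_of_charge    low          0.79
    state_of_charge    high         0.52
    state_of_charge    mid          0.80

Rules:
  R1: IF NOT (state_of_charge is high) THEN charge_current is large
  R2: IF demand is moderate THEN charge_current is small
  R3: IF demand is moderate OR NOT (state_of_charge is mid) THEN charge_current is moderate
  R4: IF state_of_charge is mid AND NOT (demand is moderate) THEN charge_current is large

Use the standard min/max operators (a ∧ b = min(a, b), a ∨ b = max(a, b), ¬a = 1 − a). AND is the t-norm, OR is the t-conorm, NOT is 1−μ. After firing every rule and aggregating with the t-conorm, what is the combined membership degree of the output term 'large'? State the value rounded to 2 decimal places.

R1: ¬high=1−0.52=0.48 → w = 0.48
R2: moderate=0.57 → w = 0.57
R3: moderate=0.57, ¬mid=1−0.80=0.20; OR[max(a, b)] → w = 0.57
R4: mid=0.80, ¬moderate=1−0.57=0.43; AND[min(a, b)] → w = 0.43
Rules with consequent 'large': {R1, R4} → strengths 0.48, 0.43
Aggregate via t-conorm [max(a, b)]: 0.48

0.48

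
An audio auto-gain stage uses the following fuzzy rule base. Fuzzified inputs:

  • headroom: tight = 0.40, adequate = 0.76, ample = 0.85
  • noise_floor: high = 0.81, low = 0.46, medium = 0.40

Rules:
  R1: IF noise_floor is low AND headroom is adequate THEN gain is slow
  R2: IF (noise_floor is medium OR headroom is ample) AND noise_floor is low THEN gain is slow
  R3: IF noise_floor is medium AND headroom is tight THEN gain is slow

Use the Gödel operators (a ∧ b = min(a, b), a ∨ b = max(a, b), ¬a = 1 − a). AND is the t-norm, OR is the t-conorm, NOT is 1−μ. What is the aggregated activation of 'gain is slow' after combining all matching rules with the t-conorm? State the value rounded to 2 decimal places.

0.46

R1: low=0.46, adequate=0.76; AND[min(a, b)] → w = 0.46
R2: (medium=0.40 OR ample=0.85) = 0.85; AND[min(a, b)] with low=0.46 → w = 0.46
R3: medium=0.40, tight=0.40; AND[min(a, b)] → w = 0.40
Rules with consequent 'slow': {R1, R2, R3} → strengths 0.46, 0.46, 0.40
Aggregate via t-conorm [max(a, b)]: 0.46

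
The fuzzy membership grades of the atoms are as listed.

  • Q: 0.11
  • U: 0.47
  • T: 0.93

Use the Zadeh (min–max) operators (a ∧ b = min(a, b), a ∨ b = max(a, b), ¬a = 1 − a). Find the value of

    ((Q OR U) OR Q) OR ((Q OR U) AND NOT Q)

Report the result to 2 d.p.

0.47

Q OR U = max(a, b) on (0.11, 0.47) = 0.47
(Q OR U) OR Q = max(a, b) on (0.47, 0.11) = 0.47
Q OR U = max(a, b) on (0.11, 0.47) = 0.47
NOT Q = 1 − 0.11 = 0.89
(Q OR U) AND NOT Q = min(a, b) on (0.47, 0.89) = 0.47
((Q OR U) OR Q) OR ((Q OR U) AND NOT Q) = max(a, b) on (0.47, 0.47) = 0.47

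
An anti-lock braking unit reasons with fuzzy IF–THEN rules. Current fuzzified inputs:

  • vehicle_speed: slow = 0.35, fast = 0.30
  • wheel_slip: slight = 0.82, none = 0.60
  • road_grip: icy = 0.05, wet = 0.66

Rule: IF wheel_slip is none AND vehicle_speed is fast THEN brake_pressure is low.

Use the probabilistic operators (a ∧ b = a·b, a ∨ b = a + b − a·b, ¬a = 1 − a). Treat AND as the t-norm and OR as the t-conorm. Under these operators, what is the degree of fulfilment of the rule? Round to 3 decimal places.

0.180

firing strength: none=0.60, fast=0.30; AND[a·b] → w = 0.1800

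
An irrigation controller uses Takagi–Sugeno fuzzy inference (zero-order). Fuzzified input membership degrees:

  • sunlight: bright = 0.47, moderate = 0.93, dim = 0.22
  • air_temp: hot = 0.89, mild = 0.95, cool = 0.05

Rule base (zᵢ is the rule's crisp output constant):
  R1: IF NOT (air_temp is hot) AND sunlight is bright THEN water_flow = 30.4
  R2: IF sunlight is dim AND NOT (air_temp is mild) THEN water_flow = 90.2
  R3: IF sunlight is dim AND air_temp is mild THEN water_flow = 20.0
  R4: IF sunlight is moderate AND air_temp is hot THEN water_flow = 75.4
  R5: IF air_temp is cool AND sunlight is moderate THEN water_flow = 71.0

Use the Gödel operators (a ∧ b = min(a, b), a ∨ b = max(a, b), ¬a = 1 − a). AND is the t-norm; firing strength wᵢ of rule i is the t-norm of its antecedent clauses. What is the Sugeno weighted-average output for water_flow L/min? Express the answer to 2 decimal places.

R1 (z=30.4): ¬hot=1−0.89=0.11, bright=0.47; AND[min(a, b)] → w = 0.11
R2 (z=90.2): dim=0.22, ¬mild=1−0.95=0.05; AND[min(a, b)] → w = 0.05
R3 (z=20.0): dim=0.22, mild=0.95; AND[min(a, b)] → w = 0.22
R4 (z=75.4): moderate=0.93, hot=0.89; AND[min(a, b)] → w = 0.89
R5 (z=71.0): cool=0.05, moderate=0.93; AND[min(a, b)] → w = 0.05
Weighted average = (0.11·30.4 + 0.05·90.2 + 0.22·20.0 + 0.89·75.4 + 0.05·71.0) / (0.11 + 0.05 + 0.22 + 0.89 + 0.05)
  = 82.9100 / 1.3200 = 62.81

62.81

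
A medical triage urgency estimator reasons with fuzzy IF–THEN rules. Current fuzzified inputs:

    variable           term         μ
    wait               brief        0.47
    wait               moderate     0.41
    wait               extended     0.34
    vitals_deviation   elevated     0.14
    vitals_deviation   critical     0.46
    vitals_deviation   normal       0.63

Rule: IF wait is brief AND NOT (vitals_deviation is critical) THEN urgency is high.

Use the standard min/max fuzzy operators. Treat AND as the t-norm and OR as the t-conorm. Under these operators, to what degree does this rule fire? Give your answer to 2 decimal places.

firing strength: brief=0.47, ¬critical=1−0.46=0.54; AND[min(a, b)] → w = 0.47

0.47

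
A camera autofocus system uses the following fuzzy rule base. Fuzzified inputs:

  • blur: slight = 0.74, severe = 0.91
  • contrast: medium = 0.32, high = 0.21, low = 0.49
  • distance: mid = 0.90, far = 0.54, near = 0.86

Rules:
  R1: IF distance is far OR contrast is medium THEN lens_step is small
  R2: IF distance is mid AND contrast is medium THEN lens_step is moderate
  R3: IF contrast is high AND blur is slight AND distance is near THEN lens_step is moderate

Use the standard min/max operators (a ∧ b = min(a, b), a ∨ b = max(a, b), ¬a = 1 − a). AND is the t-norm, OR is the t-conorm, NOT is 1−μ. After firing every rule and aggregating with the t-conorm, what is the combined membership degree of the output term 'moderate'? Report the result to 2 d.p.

0.32

R1: far=0.54, medium=0.32; OR[max(a, b)] → w = 0.54
R2: mid=0.90, medium=0.32; AND[min(a, b)] → w = 0.32
R3: high=0.21, slight=0.74, near=0.86; AND[min(a, b)] → w = 0.21
Rules with consequent 'moderate': {R2, R3} → strengths 0.32, 0.21
Aggregate via t-conorm [max(a, b)]: 0.32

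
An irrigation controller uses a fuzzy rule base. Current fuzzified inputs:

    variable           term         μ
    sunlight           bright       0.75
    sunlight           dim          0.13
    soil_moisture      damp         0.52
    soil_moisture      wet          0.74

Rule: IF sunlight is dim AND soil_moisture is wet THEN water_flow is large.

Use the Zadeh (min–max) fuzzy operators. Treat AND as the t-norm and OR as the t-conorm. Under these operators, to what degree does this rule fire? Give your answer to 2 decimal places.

0.13

firing strength: dim=0.13, wet=0.74; AND[min(a, b)] → w = 0.13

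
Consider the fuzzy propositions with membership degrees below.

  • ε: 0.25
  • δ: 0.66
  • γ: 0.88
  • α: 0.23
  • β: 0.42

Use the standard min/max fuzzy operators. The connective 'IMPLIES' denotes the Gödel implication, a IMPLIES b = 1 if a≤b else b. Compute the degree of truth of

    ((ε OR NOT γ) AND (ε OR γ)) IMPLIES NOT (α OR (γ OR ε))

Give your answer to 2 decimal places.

NOT γ = 1 − 0.88 = 0.12
ε OR NOT γ = max(a, b) on (0.25, 0.12) = 0.25
ε OR γ = max(a, b) on (0.25, 0.88) = 0.88
(ε OR NOT γ) AND (ε OR γ) = min(a, b) on (0.25, 0.88) = 0.25
γ OR ε = max(a, b) on (0.88, 0.25) = 0.88
α OR (γ OR ε) = max(a, b) on (0.23, 0.88) = 0.88
NOT (α OR (γ OR ε)) = 1 − 0.88 = 0.12
((ε OR NOT γ) AND (ε OR γ)) IMPLIES NOT (α OR (γ OR ε))  [Gödel: 1 if a≤b else b] with a=0.25, b=0.12 → 0.12

0.12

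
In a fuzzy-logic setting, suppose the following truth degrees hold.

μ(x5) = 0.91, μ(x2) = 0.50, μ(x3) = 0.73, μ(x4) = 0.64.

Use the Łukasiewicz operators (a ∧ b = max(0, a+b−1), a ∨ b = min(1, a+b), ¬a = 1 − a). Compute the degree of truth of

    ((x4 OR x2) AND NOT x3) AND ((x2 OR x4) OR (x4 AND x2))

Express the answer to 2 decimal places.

0.27

x4 OR x2 = min(1, a+b) on (0.64, 0.50) = 1.00
NOT x3 = 1 − 0.73 = 0.27
(x4 OR x2) AND NOT x3 = max(0, a+b−1) on (1.00, 0.27) = 0.27
x2 OR x4 = min(1, a+b) on (0.50, 0.64) = 1.00
x4 AND x2 = max(0, a+b−1) on (0.64, 0.50) = 0.14
(x2 OR x4) OR (x4 AND x2) = min(1, a+b) on (1.00, 0.14) = 1.00
((x4 OR x2) AND NOT x3) AND ((x2 OR x4) OR (x4 AND x2)) = max(0, a+b−1) on (0.27, 1.00) = 0.27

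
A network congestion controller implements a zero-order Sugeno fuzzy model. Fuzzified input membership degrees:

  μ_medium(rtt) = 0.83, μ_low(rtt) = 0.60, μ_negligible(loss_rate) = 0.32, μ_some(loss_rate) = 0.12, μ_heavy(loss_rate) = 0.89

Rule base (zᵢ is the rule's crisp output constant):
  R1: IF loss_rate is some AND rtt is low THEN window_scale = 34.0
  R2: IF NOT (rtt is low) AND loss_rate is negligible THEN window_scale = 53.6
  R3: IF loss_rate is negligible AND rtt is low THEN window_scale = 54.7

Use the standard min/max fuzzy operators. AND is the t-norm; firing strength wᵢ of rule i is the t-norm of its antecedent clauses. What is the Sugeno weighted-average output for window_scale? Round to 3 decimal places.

R1 (z=34.0): some=0.12, low=0.60; AND[min(a, b)] → w = 0.12
R2 (z=53.6): ¬low=1−0.60=0.40, negligible=0.32; AND[min(a, b)] → w = 0.32
R3 (z=54.7): negligible=0.32, low=0.60; AND[min(a, b)] → w = 0.32
Weighted average = (0.12·34.0 + 0.32·53.6 + 0.32·54.7) / (0.12 + 0.32 + 0.32)
  = 38.7360 / 0.7600 = 50.968

50.968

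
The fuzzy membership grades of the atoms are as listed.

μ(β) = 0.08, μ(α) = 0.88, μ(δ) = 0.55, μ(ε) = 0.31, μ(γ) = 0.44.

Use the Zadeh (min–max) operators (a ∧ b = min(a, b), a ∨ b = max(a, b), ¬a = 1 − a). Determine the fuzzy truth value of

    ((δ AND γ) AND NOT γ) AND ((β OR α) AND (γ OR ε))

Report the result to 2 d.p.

δ AND γ = min(a, b) on (0.55, 0.44) = 0.44
NOT γ = 1 − 0.44 = 0.56
(δ AND γ) AND NOT γ = min(a, b) on (0.44, 0.56) = 0.44
β OR α = max(a, b) on (0.08, 0.88) = 0.88
γ OR ε = max(a, b) on (0.44, 0.31) = 0.44
(β OR α) AND (γ OR ε) = min(a, b) on (0.88, 0.44) = 0.44
((δ AND γ) AND NOT γ) AND ((β OR α) AND (γ OR ε)) = min(a, b) on (0.44, 0.44) = 0.44

0.44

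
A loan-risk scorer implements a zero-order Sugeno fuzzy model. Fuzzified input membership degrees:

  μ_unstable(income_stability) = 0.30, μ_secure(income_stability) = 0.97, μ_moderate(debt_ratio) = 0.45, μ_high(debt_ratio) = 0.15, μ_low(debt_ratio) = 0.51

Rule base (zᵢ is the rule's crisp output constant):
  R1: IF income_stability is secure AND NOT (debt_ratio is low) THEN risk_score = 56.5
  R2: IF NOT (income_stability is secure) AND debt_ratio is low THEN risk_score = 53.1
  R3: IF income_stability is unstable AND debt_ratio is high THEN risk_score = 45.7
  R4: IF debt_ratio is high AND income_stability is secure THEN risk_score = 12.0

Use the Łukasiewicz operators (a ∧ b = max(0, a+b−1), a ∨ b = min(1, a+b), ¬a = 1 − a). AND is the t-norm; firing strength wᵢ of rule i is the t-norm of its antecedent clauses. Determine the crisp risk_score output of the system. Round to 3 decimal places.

R1 (z=56.5): secure=0.97, ¬low=1−0.51=0.49; AND[max(0, a+b−1)] → w = 0.46
R2 (z=53.1): ¬secure=1−0.97=0.03, low=0.51; AND[max(0, a+b−1)] → w = 0.00
R3 (z=45.7): unstable=0.30, high=0.15; AND[max(0, a+b−1)] → w = 0.00
R4 (z=12.0): high=0.15, secure=0.97; AND[max(0, a+b−1)] → w = 0.12
Weighted average = (0.46·56.5 + 0.00·53.1 + 0.00·45.7 + 0.12·12.0) / (0.46 + 0.00 + 0.00 + 0.12)
  = 27.4300 / 0.5800 = 47.293

47.293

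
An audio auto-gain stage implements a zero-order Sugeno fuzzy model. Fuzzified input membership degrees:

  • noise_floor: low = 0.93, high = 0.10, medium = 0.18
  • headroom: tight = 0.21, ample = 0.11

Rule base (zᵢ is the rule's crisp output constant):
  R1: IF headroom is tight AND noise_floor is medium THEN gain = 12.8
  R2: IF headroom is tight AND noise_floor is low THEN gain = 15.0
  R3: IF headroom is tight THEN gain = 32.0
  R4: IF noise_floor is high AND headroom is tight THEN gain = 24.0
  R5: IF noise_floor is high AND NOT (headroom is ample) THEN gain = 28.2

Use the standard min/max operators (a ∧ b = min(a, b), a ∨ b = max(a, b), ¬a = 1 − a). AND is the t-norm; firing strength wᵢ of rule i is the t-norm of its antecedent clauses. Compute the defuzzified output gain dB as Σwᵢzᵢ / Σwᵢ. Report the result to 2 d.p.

R1 (z=12.8): tight=0.21, medium=0.18; AND[min(a, b)] → w = 0.18
R2 (z=15.0): tight=0.21, low=0.93; AND[min(a, b)] → w = 0.21
R3 (z=32.0): tight=0.21 → w = 0.21
R4 (z=24.0): high=0.10, tight=0.21; AND[min(a, b)] → w = 0.10
R5 (z=28.2): high=0.10, ¬ample=1−0.11=0.89; AND[min(a, b)] → w = 0.10
Weighted average = (0.18·12.8 + 0.21·15.0 + 0.21·32.0 + 0.10·24.0 + 0.10·28.2) / (0.18 + 0.21 + 0.21 + 0.10 + 0.10)
  = 17.3940 / 0.8000 = 21.74

21.74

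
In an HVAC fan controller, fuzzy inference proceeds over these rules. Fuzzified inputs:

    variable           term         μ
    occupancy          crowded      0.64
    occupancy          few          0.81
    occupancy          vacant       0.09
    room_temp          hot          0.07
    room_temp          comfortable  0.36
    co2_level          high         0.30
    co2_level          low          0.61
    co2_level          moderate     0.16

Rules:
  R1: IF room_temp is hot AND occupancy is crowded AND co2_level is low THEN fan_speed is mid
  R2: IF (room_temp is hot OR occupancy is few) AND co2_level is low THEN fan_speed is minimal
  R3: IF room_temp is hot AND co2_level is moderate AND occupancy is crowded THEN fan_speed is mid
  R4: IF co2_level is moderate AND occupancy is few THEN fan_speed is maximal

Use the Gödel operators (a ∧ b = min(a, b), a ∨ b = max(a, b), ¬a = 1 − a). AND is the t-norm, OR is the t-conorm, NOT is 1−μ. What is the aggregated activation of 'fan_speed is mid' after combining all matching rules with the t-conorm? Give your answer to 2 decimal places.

0.07

R1: hot=0.07, crowded=0.64, low=0.61; AND[min(a, b)] → w = 0.07
R2: (hot=0.07 OR few=0.81) = 0.81; AND[min(a, b)] with low=0.61 → w = 0.61
R3: hot=0.07, moderate=0.16, crowded=0.64; AND[min(a, b)] → w = 0.07
R4: moderate=0.16, few=0.81; AND[min(a, b)] → w = 0.16
Rules with consequent 'mid': {R1, R3} → strengths 0.07, 0.07
Aggregate via t-conorm [max(a, b)]: 0.07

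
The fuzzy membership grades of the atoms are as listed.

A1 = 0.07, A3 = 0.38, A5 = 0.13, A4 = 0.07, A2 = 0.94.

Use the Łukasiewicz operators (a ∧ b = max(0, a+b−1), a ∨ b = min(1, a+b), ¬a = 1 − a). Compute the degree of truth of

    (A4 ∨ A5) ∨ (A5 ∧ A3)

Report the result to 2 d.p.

A4 ∨ A5 = min(1, a+b) on (0.07, 0.13) = 0.20
A5 ∧ A3 = max(0, a+b−1) on (0.13, 0.38) = 0.00
(A4 ∨ A5) ∨ (A5 ∧ A3) = min(1, a+b) on (0.20, 0.00) = 0.20

0.20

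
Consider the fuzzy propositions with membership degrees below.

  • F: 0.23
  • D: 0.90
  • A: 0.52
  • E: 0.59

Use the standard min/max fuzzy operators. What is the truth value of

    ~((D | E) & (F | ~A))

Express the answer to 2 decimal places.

0.52

D | E = max(a, b) on (0.90, 0.59) = 0.90
~A = 1 − 0.52 = 0.48
F | ~A = max(a, b) on (0.23, 0.48) = 0.48
(D | E) & (F | ~A) = min(a, b) on (0.90, 0.48) = 0.48
~((D | E) & (F | ~A)) = 1 − 0.48 = 0.52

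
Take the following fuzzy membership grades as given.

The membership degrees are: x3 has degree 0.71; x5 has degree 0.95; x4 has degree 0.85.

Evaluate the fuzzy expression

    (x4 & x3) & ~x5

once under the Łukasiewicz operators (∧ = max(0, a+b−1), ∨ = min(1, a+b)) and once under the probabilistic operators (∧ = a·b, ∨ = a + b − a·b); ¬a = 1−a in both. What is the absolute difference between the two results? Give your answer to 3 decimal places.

Under Łukasiewicz:
  x4 & x3 = max(0, a+b−1) on (0.85, 0.71) = 0.56
  ~x5 = 1 − 0.95 = 0.05
  (x4 & x3) & ~x5 = max(0, a+b−1) on (0.56, 0.05) = 0.00
  → value = 0.0000
Under probabilistic:
  x4 & x3 = a·b on (0.8500, 0.7100) = 0.6035
  ~x5 = 1 − 0.9500 = 0.0500
  (x4 & x3) & ~x5 = a·b on (0.6035, 0.0500) = 0.0302
  → value = 0.0302
|0.0000 − 0.0302| = 0.030

0.030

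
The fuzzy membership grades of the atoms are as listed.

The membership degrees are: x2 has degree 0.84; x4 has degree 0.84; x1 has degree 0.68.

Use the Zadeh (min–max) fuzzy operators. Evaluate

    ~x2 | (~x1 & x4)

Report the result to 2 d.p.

0.32

~x2 = 1 − 0.84 = 0.16
~x1 = 1 − 0.68 = 0.32
~x1 & x4 = min(a, b) on (0.32, 0.84) = 0.32
~x2 | (~x1 & x4) = max(a, b) on (0.16, 0.32) = 0.32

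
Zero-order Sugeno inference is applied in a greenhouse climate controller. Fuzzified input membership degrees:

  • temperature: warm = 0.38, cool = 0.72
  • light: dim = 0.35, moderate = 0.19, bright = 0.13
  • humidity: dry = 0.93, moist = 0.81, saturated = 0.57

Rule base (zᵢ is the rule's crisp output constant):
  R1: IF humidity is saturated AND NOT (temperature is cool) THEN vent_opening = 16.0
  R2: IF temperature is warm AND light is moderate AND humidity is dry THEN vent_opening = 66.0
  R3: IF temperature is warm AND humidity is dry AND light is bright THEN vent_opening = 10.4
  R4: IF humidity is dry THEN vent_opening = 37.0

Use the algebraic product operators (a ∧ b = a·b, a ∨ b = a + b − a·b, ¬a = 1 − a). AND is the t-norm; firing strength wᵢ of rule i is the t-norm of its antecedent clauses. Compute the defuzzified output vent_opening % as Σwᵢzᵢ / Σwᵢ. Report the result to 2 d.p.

34.82

R1 (z=16.0): saturated=0.57, ¬cool=1−0.72=0.28; AND[a·b] → w = 0.1596
R2 (z=66.0): warm=0.38, moderate=0.19, dry=0.93; AND[a·b] → w = 0.0671
R3 (z=10.4): warm=0.38, dry=0.93, bright=0.13; AND[a·b] → w = 0.0459
R4 (z=37.0): dry=0.93 → w = 0.9300
Weighted average = (0.1596·16.0 + 0.0671·66.0 + 0.0459·10.4 + 0.9300·37.0) / (0.1596 + 0.0671 + 0.0459 + 0.9300)
  = 41.8730 / 1.2027 = 34.82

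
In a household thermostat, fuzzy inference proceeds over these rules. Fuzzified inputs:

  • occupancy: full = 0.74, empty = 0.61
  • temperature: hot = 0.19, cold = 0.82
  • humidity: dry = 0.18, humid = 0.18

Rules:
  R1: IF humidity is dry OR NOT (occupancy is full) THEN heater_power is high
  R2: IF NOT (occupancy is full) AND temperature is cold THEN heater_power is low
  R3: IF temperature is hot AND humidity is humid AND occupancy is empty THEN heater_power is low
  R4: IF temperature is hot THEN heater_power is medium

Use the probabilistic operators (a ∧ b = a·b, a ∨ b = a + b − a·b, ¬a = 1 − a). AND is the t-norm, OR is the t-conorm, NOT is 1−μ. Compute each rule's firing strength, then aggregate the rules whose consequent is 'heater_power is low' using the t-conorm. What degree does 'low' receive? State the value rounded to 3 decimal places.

R1: dry=0.18, ¬full=1−0.74=0.26; OR[a + b − a·b] → w = 0.3932
R2: ¬full=1−0.74=0.26, cold=0.82; AND[a·b] → w = 0.2132
R3: hot=0.19, humid=0.18, empty=0.61; AND[a·b] → w = 0.0209
R4: hot=0.19 → w = 0.1900
Rules with consequent 'low': {R2, R3} → strengths 0.2132, 0.0209
Aggregate via t-conorm [a + b − a·b]: 0.2296

0.230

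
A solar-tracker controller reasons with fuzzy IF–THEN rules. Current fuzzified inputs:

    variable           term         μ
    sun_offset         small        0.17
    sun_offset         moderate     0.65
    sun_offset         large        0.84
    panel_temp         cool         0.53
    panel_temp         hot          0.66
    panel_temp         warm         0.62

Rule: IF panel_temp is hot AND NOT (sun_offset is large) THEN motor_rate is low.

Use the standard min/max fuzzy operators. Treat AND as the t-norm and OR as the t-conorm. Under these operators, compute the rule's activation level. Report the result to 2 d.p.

0.16

firing strength: hot=0.66, ¬large=1−0.84=0.16; AND[min(a, b)] → w = 0.16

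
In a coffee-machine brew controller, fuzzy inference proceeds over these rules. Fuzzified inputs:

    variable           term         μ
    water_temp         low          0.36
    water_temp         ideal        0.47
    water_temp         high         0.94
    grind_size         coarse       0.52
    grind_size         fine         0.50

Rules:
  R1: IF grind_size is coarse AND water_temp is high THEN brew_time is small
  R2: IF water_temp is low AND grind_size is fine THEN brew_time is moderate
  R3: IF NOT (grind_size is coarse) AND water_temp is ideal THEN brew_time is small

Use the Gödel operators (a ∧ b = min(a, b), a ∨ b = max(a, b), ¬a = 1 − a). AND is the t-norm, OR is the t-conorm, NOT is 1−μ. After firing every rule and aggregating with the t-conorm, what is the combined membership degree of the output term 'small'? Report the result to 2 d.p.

0.52

R1: coarse=0.52, high=0.94; AND[min(a, b)] → w = 0.52
R2: low=0.36, fine=0.50; AND[min(a, b)] → w = 0.36
R3: ¬coarse=1−0.52=0.48, ideal=0.47; AND[min(a, b)] → w = 0.47
Rules with consequent 'small': {R1, R3} → strengths 0.52, 0.47
Aggregate via t-conorm [max(a, b)]: 0.52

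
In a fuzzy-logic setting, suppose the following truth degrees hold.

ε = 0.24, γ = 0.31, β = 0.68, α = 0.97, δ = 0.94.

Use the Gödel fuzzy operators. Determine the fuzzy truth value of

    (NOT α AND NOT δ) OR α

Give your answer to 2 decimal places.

NOT α = 1 − 0.97 = 0.03
NOT δ = 1 − 0.94 = 0.06
NOT α AND NOT δ = min(a, b) on (0.03, 0.06) = 0.03
(NOT α AND NOT δ) OR α = max(a, b) on (0.03, 0.97) = 0.97

0.97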